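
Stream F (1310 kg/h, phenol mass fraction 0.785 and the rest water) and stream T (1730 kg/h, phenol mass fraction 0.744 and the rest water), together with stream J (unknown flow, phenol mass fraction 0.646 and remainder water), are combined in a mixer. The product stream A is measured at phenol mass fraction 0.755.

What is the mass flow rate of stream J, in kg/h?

186 kg/h

Let J be the unknown flow. Total out = 3040 + J.
phenol balance: 2315.5 + 0.646·J = 0.755·(3040 + J)
(0.646 − 0.755)·J = 0.755×3040 − 2315.5 = -20.27
J = -20.27 / -0.109 = 185.96 kg/h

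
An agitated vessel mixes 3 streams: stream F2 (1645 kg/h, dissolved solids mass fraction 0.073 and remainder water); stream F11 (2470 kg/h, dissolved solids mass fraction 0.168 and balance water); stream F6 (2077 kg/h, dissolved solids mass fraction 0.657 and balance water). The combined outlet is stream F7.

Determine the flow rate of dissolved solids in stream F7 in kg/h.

dissolved solids out = dissolved solids in = 1645×0.073 + 2470×0.168 + 2077×0.657 = 1899.6 kg/h.

1900 kg/h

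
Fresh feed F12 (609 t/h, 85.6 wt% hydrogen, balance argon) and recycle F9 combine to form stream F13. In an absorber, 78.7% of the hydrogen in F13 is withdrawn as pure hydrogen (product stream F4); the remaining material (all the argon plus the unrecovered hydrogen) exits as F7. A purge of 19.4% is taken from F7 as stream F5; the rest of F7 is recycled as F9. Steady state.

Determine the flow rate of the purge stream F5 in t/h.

113.7 t/h

argon enters only via F12 and leaves only via the purge: 609×0.144 = 0.194×(argon in F7), and the absorber passes all argon, so argon in F13 = argon in F7 = 452.04 t/h.
hydrogen in F13: m_A = 609×0.856 + (1−0.194)·(1−0.787)·m_A, so m_A = 521.3/0.8283 = 629.35 t/h.
F7 = (1−0.787)×629.35 + 452.04 = 586.09 t/h.
Purge F5 = 0.194×586.09 = 113.7 t/h.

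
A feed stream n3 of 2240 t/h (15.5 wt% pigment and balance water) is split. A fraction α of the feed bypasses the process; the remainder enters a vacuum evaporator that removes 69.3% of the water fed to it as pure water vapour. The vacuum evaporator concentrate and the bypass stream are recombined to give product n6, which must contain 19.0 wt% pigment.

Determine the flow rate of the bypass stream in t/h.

All 2240×0.155 = 347.2 t/h of pigment reaches n6, so n6 = 347.2/0.190 = 1827.4 t/h and vapour = 412.63 t/h.
The evaporator receives (1−α)·2240 of feed at 0.845 water and removes 0.693 of that water:
0.693×0.845×(1−α)×2240 = 412.63
(1−α) = 412.63/1311.7 = 0.3146;  α = 0.6854.
Bypass flow = 0.6854×2240 = 1535.4 t/h.

1535 t/h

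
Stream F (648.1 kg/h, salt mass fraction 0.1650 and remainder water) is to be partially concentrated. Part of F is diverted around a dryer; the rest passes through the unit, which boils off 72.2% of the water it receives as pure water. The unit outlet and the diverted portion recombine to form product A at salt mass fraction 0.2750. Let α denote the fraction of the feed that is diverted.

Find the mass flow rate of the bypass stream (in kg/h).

218.1 kg/h

All 648.1×0.165 = 106.94 kg/h of salt reaches A, so A = 106.94/0.275 = 388.86 kg/h and vapour = 259.24 kg/h.
The evaporator receives (1−α)·648.1 of feed at 0.835 water and removes 0.722 of that water:
0.722×0.835×(1−α)×648.1 = 259.24
(1−α) = 259.24/390.72 = 0.6635;  α = 0.3365.
Bypass flow = 0.3365×648.1 = 218.09 kg/h.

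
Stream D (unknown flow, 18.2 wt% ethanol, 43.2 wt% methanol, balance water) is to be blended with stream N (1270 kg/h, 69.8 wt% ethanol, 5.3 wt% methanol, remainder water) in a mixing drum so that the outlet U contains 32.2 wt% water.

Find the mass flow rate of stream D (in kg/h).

Let D be the unknown flow. Total out = 1270 + D.
water balance: 316.23 + 0.386·D = 0.322·(1270 + D)
(0.386 − 0.322)·D = 0.322×1270 − 316.23 = 92.71
D = 92.71 / 0.064 = 1448.6 kg/h

1449 kg/h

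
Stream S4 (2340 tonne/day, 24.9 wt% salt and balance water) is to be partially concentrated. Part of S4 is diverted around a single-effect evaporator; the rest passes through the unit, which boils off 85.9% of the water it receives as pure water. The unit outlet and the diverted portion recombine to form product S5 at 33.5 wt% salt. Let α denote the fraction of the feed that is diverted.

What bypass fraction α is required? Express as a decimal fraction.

0.602

All 2340×0.249 = 582.66 tonne/day of salt reaches S5, so S5 = 582.66/0.335 = 1739.3 tonne/day and vapour = 600.72 tonne/day.
The evaporator receives (1−α)·2340 of feed at 0.751 water and removes 0.859 of that water:
0.859×0.751×(1−α)×2340 = 600.72
(1−α) = 600.72/1509.6 = 0.3979;  α = 0.6021.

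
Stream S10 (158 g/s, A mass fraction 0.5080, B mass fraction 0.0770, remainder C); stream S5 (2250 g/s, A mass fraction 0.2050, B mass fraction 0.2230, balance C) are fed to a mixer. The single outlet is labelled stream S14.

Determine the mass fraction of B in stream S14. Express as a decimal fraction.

Total flow out = 158 + 2250 = 2408 g/s.
B in = 158×0.077 + 2250×0.223 = 513.92 g/s.
B mass fraction in S14 = 513.92/2408 = 0.2134.

0.2134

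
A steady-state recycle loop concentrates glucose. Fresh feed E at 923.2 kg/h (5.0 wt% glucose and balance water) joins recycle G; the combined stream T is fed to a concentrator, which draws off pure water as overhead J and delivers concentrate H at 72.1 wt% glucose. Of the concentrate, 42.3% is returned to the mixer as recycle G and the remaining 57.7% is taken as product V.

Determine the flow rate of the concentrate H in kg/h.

111 kg/h

Overall glucose balance (none leaves overhead): glucose in fresh feed = glucose in product, i.e. 923.2×0.050 = (1−0.423)·H·0.721.
H = 46.16/(0.721×0.577) = 110.96 kg/h.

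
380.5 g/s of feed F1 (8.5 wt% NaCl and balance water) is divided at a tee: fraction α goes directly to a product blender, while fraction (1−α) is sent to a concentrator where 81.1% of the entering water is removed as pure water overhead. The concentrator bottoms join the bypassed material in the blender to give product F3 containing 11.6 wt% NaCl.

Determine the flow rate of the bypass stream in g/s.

243.5 g/s

All 380.5×0.085 = 32.343 g/s of NaCl reaches F3, so F3 = 32.343/0.116 = 278.81 g/s and vapour = 101.69 g/s.
The evaporator receives (1−α)·380.5 of feed at 0.915 water and removes 0.811 of that water:
0.811×0.915×(1−α)×380.5 = 101.69
(1−α) = 101.69/282.36 = 0.3601;  α = 0.6399.
Bypass flow = 0.6399×380.5 = 243.47 g/s.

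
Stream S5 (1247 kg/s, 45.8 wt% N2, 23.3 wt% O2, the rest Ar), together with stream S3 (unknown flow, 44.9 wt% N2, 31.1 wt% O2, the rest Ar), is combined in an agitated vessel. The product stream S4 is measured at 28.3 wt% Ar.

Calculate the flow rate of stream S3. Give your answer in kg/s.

754 kg/s

Let S3 be the unknown flow. Total out = 1247 + S3.
Ar balance: 385.32 + 0.240·S3 = 0.283·(1247 + S3)
(0.240 − 0.283)·S3 = 0.283×1247 − 385.32 = -32.422
S3 = -32.422 / -0.043 = 754 kg/s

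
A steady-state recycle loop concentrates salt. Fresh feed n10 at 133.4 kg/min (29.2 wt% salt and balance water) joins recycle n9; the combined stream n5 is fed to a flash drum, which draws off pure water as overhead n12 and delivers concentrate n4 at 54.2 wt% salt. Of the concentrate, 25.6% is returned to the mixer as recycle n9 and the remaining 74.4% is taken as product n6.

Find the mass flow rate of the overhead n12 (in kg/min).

61.53 kg/min

Overall salt balance (none leaves overhead): salt in fresh feed = salt in product, i.e. 133.4×0.292 = (1−0.256)·n4·0.542.
n4 = 38.953/(0.542×0.744) = 96.598 kg/min.
Recycle n9 = 0.256×96.598 = 24.729 kg/min.
Combined feed n5 = 133.4 + 24.729 = 158.13 kg/min.
Overhead n12 = n5 − n4 = 158.13 − 96.598 = 61.531 kg/min.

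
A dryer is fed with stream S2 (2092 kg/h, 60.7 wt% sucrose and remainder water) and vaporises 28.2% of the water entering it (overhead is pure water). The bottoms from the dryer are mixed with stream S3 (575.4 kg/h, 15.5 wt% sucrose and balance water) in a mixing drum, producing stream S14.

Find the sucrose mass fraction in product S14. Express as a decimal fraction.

Vapour removed = 0.282×0.393×2092 = 231.85 kg/h; concentrate = 1860.2 kg/h.
sucrose reaching the mixer = 1269.8 (from concentrate) + 575.4×0.155 = 1359 kg/h.
Product flow = 1860.2 + 575.4 = 2435.6 kg/h; sucrose fraction = 0.558.

0.558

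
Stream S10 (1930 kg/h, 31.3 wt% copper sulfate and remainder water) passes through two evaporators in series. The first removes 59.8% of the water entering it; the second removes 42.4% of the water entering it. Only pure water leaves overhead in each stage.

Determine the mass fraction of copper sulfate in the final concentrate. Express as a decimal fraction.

0.663

water in feed = 1930×0.687 = 1325.9 kg/h.
After stage 1: water left = (1−0.598)×1325.9 = 533.02; stream total = 1137.1 kg/h.
After stage 2: water left = (1−0.424)×533.02 = 307.02; final concentrate = 911.11 kg/h.
copper sulfate fraction = 604.09/911.11 = 0.663.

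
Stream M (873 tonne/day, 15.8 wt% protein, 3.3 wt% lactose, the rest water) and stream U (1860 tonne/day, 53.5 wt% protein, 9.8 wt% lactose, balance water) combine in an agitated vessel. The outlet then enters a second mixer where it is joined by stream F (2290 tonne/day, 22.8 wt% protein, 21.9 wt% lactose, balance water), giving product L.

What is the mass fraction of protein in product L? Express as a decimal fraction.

0.3295

Overall, product flow = 5023 tonne/day.
protein in = 873×0.158 + 1860×0.535 + 2290×0.228 = 1655.2 tonne/day.
protein fraction in L = 0.3295.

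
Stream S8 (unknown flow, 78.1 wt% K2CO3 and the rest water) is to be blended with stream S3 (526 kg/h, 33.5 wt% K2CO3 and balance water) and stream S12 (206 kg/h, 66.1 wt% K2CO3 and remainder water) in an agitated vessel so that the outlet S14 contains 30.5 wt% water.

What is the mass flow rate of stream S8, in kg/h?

Let S8 be the unknown flow. Total out = 732 + S8.
water balance: 419.62 + 0.219·S8 = 0.305·(732 + S8)
(0.219 − 0.305)·S8 = 0.305×732 − 419.62 = -196.36
S8 = -196.36 / -0.086 = 2283.3 kg/h

2283 kg/h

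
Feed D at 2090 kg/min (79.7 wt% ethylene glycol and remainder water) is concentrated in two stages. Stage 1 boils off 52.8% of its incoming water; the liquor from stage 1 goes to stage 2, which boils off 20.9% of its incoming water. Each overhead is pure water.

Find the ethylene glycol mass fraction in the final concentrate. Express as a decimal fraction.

0.9132

water in feed = 2090×0.203 = 424.27 kg/min.
After stage 1: water left = (1−0.528)×424.27 = 200.26; stream total = 1866 kg/min.
After stage 2: water left = (1−0.209)×200.26 = 158.4; final concentrate = 1824.1 kg/min.
ethylene glycol fraction = 1665.7/1824.1 = 0.9132.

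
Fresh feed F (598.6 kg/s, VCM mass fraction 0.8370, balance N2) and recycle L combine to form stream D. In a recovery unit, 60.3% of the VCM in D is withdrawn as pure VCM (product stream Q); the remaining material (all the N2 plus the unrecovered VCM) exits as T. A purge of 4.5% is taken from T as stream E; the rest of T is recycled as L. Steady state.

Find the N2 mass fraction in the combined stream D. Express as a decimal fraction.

N2 enters only via F and leaves only via the purge: 598.6×0.163 = 0.045×(N2 in T), and the recovery unit passes all N2, so N2 in D = N2 in T = 2168.3 kg/s.
VCM in D: m_A = 598.6×0.837 + (1−0.045)·(1−0.603)·m_A, so m_A = 501.03/0.6209 = 806.98 kg/s.
D = 806.98 + 2168.3 = 2975.2 kg/s.
N2 fraction in D = 2168.3/2975.2 = 0.7288.

0.7288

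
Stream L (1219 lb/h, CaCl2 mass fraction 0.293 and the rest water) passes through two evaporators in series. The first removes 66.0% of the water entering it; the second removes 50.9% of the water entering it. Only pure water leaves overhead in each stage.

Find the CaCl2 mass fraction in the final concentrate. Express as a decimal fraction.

0.713

water in feed = 1219×0.707 = 861.83 lb/h.
After stage 1: water left = (1−0.660)×861.83 = 293.02; stream total = 650.19 lb/h.
After stage 2: water left = (1−0.509)×293.02 = 143.87; final concentrate = 501.04 lb/h.
CaCl2 fraction = 357.17/501.04 = 0.713.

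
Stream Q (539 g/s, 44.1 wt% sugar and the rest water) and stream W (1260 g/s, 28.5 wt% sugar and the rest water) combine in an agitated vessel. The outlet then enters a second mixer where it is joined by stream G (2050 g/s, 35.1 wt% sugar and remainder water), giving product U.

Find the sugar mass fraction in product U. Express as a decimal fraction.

0.342

Overall, product flow = 3849 g/s.
sugar in = 539×0.441 + 1260×0.285 + 2050×0.351 = 1316.3 g/s.
sugar fraction in U = 0.342.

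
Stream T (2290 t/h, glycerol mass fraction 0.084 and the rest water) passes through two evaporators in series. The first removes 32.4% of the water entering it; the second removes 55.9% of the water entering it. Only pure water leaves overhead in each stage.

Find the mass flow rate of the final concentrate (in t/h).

water in feed = 2290×0.916 = 2097.6 t/h.
After stage 1: water left = (1−0.324)×2097.6 = 1418; stream total = 1610.4 t/h.
After stage 2: water left = (1−0.559)×1418 = 625.34; final concentrate = 817.7 t/h.

817.7 t/h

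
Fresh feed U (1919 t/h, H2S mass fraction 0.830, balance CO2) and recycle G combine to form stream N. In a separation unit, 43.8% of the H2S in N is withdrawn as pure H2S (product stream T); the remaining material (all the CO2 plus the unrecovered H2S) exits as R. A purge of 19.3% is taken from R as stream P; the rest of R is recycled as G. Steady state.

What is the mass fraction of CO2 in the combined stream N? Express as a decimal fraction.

CO2 enters only via U and leaves only via the purge: 1919×0.170 = 0.193×(CO2 in R), and the separation unit passes all CO2, so CO2 in N = CO2 in R = 1690.3 t/h.
H2S in N: m_A = 1919×0.830 + (1−0.193)·(1−0.438)·m_A, so m_A = 1592.8/0.5465 = 2914.7 t/h.
N = 2914.7 + 1690.3 = 4605 t/h.
CO2 fraction in N = 1690.3/4605 = 0.367.

0.367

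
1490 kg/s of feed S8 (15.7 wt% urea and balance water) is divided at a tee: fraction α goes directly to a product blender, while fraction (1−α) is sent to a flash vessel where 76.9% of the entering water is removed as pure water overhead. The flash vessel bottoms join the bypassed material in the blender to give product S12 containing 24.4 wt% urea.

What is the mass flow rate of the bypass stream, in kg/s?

670.5 kg/s

All 1490×0.157 = 233.93 kg/s of urea reaches S12, so S12 = 233.93/0.244 = 958.73 kg/s and vapour = 531.27 kg/s.
The evaporator receives (1−α)·1490 of feed at 0.843 water and removes 0.769 of that water:
0.769×0.843×(1−α)×1490 = 531.27
(1−α) = 531.27/965.92 = 0.5500;  α = 0.4500.
Bypass flow = 0.4500×1490 = 670.48 kg/s.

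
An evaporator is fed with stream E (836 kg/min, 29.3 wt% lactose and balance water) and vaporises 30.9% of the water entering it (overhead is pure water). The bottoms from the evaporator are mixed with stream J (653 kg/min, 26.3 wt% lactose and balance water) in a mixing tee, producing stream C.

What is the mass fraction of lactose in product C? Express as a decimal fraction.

Vapour removed = 0.309×0.707×836 = 182.64 kg/min; concentrate = 653.36 kg/min.
lactose reaching the mixer = 244.95 (from concentrate) + 653×0.263 = 416.69 kg/min.
Product flow = 653.36 + 653 = 1306.4 kg/min; lactose fraction = 0.319.

0.319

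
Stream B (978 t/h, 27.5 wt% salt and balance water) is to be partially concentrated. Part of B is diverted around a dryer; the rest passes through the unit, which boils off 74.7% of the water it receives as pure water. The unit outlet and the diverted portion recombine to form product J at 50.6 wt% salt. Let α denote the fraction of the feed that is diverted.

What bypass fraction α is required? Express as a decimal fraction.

0.157

All 978×0.275 = 268.95 t/h of salt reaches J, so J = 268.95/0.506 = 531.52 t/h and vapour = 446.48 t/h.
The evaporator receives (1−α)·978 of feed at 0.725 water and removes 0.747 of that water:
0.747×0.725×(1−α)×978 = 446.48
(1−α) = 446.48/529.66 = 0.8430;  α = 0.1570.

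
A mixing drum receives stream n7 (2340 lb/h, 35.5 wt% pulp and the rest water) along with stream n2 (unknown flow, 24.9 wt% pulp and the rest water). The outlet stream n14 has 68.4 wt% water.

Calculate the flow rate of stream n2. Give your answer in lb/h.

1362 lb/h

Let n2 be the unknown flow. Total out = 2340 + n2.
water balance: 1509.3 + 0.751·n2 = 0.684·(2340 + n2)
(0.751 − 0.684)·n2 = 0.684×2340 − 1509.3 = 91.26
n2 = 91.26 / 0.067 = 1362.1 lb/h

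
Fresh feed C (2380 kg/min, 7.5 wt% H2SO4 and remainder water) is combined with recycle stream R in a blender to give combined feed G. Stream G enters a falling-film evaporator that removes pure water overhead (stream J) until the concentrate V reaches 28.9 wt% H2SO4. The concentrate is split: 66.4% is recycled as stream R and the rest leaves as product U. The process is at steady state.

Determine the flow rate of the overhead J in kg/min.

1762 kg/min

Overall H2SO4 balance (none leaves overhead): H2SO4 in fresh feed = H2SO4 in product, i.e. 2380×0.075 = (1−0.664)·V·0.289.
V = 178.5/(0.289×0.336) = 1838.2 kg/min.
Recycle R = 0.664×1838.2 = 1220.6 kg/min.
Combined feed G = 2380 + 1220.6 = 3600.6 kg/min.
Overhead J = G − V = 3600.6 − 1838.2 = 1762.4 kg/min.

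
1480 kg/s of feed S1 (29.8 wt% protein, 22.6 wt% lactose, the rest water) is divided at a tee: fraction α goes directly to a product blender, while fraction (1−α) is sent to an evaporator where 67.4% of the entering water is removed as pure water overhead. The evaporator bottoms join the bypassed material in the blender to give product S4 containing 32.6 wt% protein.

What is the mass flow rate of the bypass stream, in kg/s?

1084 kg/s

All 1480×0.298 = 441.04 kg/s of protein reaches S4, so S4 = 441.04/0.326 = 1352.9 kg/s and vapour = 127.12 kg/s.
The evaporator receives (1−α)·1480 of feed at 0.476 water and removes 0.674 of that water:
0.674×0.476×(1−α)×1480 = 127.12
(1−α) = 127.12/474.82 = 0.2677;  α = 0.7323.
Bypass flow = 0.7323×1480 = 1083.8 kg/s.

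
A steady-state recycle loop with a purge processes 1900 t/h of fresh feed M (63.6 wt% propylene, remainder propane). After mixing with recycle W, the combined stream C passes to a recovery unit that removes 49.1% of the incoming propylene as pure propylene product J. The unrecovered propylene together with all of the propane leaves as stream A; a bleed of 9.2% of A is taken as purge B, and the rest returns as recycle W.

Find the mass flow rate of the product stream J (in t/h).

1103 t/h

propylene in C: m_A = 1900×0.636 + (1−0.092)·(1−0.491)·m_A, so m_A = 1208.4/0.5378 = 2246.8 t/h.
Product J = 0.491×2246.8 = 1103.2 t/h.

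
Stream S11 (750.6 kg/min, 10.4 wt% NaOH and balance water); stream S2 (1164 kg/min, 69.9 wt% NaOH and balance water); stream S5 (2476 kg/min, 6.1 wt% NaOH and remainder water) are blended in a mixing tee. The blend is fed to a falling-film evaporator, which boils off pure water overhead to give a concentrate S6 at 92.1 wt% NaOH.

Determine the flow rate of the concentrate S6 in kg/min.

NaOH entering = 750.6×0.104 + 1164×0.699 + 2476×0.061 = 1042.7 kg/min.
All NaOH reports to S6, so S6 = 1042.7/0.921 = 1132.2 kg/min.

1132 kg/min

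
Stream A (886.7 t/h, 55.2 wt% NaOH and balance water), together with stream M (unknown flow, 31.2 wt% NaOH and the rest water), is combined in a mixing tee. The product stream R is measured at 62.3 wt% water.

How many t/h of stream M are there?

2387 t/h

Let M be the unknown flow. Total out = 886.7 + M.
water balance: 397.24 + 0.688·M = 0.623·(886.7 + M)
(0.688 − 0.623)·M = 0.623×886.7 − 397.24 = 155.17
M = 155.17 / 0.065 = 2387.3 t/h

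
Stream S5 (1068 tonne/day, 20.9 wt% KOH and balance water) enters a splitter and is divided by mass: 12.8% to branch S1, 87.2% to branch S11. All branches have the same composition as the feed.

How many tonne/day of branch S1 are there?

Branch S1 flow = 0.128×1068 = 136.7 tonne/day.

136.7 tonne/day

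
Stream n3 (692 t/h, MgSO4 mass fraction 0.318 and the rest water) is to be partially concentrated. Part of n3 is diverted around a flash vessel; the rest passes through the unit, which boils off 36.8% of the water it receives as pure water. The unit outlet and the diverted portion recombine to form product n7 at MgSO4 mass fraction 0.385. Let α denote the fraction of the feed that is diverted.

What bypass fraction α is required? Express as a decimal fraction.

0.307

All 692×0.318 = 220.06 t/h of MgSO4 reaches n7, so n7 = 220.06/0.385 = 571.57 t/h and vapour = 120.43 t/h.
The evaporator receives (1−α)·692 of feed at 0.682 water and removes 0.368 of that water:
0.368×0.682×(1−α)×692 = 120.43
(1−α) = 120.43/173.68 = 0.6934;  α = 0.3066.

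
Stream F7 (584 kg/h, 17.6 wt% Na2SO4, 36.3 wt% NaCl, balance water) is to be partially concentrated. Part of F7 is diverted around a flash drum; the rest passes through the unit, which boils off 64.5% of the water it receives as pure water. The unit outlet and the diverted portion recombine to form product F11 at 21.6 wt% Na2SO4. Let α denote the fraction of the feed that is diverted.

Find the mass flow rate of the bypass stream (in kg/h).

All 584×0.176 = 102.78 kg/h of Na2SO4 reaches F11, so F11 = 102.78/0.216 = 475.85 kg/h and vapour = 108.15 kg/h.
The evaporator receives (1−α)·584 of feed at 0.461 water and removes 0.645 of that water:
0.645×0.461×(1−α)×584 = 108.15
(1−α) = 108.15/173.65 = 0.6228;  α = 0.3772.
Bypass flow = 0.3772×584 = 220.29 kg/h.

220.3 kg/h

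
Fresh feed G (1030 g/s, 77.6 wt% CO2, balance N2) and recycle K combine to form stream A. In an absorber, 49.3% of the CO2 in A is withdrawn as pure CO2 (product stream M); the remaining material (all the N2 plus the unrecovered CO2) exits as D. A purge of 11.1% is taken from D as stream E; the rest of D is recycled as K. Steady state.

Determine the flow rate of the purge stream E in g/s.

N2 enters only via G and leaves only via the purge: 1030×0.224 = 0.111×(N2 in D), and the absorber passes all N2, so N2 in A = N2 in D = 2078.6 g/s.
CO2 in A: m_A = 1030×0.776 + (1−0.111)·(1−0.493)·m_A, so m_A = 799.28/0.5493 = 1455.1 g/s.
D = (1−0.493)×1455.1 + 2078.6 = 2816.3 g/s.
Purge E = 0.111×2816.3 = 312.61 g/s.

312.6 g/s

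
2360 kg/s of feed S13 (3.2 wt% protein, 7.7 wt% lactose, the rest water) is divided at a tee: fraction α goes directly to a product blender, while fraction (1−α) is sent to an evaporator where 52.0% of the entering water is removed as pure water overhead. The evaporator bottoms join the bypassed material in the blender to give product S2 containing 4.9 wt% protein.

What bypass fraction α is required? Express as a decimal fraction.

0.251

All 2360×0.032 = 75.52 kg/s of protein reaches S2, so S2 = 75.52/0.049 = 1541.2 kg/s and vapour = 818.78 kg/s.
The evaporator receives (1−α)·2360 of feed at 0.891 water and removes 0.520 of that water:
0.520×0.891×(1−α)×2360 = 818.78
(1−α) = 818.78/1093.4 = 0.7488;  α = 0.2512.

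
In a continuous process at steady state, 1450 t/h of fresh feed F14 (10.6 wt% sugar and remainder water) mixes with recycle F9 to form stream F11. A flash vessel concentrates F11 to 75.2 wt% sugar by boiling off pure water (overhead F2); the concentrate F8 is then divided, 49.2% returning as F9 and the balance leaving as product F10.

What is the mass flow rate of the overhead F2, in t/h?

1246 t/h

Overall sugar balance (none leaves overhead): sugar in fresh feed = sugar in product, i.e. 1450×0.106 = (1−0.492)·F8·0.752.
F8 = 153.7/(0.752×0.508) = 402.34 t/h.
Recycle F9 = 0.492×402.34 = 197.95 t/h.
Combined feed F11 = 1450 + 197.95 = 1648 t/h.
Overhead F2 = F11 − F8 = 1648 − 402.34 = 1245.6 t/h.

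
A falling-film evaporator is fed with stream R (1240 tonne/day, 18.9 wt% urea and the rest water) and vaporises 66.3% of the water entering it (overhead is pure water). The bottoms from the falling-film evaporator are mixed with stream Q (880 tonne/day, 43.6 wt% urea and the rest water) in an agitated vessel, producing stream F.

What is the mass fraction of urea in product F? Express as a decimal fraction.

Vapour removed = 0.663×0.811×1240 = 666.74 tonne/day; concentrate = 573.26 tonne/day.
urea reaching the mixer = 234.36 (from concentrate) + 880×0.436 = 618.04 tonne/day.
Product flow = 573.26 + 880 = 1453.3 tonne/day; urea fraction = 0.425.

0.425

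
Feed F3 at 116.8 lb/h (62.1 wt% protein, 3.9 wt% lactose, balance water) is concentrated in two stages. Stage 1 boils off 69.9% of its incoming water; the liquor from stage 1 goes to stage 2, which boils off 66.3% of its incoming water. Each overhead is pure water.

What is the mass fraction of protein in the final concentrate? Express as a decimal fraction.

water in feed = 116.8×0.340 = 39.712 lb/h.
After stage 1: water left = (1−0.699)×39.712 = 11.953; stream total = 89.041 lb/h.
After stage 2: water left = (1−0.663)×11.953 = 4.0283; final concentrate = 81.116 lb/h.
protein fraction = 72.533/81.116 = 0.8942.

0.8942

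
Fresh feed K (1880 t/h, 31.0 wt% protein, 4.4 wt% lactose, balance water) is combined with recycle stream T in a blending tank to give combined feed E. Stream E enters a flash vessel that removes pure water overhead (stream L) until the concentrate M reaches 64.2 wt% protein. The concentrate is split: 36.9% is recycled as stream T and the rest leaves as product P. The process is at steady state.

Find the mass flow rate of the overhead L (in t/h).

Overall protein balance (none leaves overhead): protein in fresh feed = protein in product, i.e. 1880×0.310 = (1−0.369)·M·0.642.
M = 582.8/(0.642×0.631) = 1438.7 t/h.
Recycle T = 0.369×1438.7 = 530.86 t/h.
Combined feed E = 1880 + 530.86 = 2410.9 t/h.
Overhead L = E − M = 2410.9 − 1438.7 = 972.21 t/h.

972.2 t/h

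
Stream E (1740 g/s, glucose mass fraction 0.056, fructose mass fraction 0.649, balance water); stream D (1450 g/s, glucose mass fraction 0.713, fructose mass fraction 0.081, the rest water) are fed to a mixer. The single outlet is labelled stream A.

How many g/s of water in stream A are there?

812 g/s

water out = water in = 1740×0.295 + 1450×0.206 = 812 g/s.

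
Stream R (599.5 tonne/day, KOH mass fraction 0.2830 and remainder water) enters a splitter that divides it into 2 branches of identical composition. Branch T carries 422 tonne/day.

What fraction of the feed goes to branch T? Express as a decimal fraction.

0.704

Fraction to T = 422/599.5 = 0.7039.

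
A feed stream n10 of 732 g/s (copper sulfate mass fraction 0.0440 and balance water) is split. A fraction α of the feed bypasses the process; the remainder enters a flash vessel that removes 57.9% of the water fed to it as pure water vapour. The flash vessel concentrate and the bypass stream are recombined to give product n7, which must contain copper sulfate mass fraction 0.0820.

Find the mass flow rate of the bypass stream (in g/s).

All 732×0.044 = 32.208 g/s of copper sulfate reaches n7, so n7 = 32.208/0.082 = 392.78 g/s and vapour = 339.22 g/s.
The evaporator receives (1−α)·732 of feed at 0.956 water and removes 0.579 of that water:
0.579×0.956×(1−α)×732 = 339.22
(1−α) = 339.22/405.18 = 0.8372;  α = 0.1628.
Bypass flow = 0.1628×732 = 119.16 g/s.

119.2 g/s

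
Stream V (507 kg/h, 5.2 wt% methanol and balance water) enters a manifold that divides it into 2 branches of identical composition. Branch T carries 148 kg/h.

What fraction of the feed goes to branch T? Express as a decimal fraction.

0.292

Fraction to T = 148/507 = 0.2919.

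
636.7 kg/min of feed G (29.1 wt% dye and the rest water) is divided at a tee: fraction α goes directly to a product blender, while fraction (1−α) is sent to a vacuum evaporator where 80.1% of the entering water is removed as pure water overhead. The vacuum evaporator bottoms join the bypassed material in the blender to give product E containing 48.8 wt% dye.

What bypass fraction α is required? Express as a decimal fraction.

All 636.7×0.291 = 185.28 kg/min of dye reaches E, so E = 185.28/0.488 = 379.67 kg/min and vapour = 257.03 kg/min.
The evaporator receives (1−α)·636.7 of feed at 0.709 water and removes 0.801 of that water:
0.801×0.709×(1−α)×636.7 = 257.03
(1−α) = 257.03/361.59 = 0.7108;  α = 0.2892.

0.289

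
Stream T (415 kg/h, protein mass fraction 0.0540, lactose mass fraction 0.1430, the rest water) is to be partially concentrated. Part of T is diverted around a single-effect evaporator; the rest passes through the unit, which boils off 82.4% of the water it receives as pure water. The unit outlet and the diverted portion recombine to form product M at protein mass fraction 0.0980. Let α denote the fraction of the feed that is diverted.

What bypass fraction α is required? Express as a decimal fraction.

All 415×0.054 = 22.41 kg/h of protein reaches M, so M = 22.41/0.098 = 228.67 kg/h and vapour = 186.33 kg/h.
The evaporator receives (1−α)·415 of feed at 0.803 water and removes 0.824 of that water:
0.824×0.803×(1−α)×415 = 186.33
(1−α) = 186.33/274.59 = 0.6786;  α = 0.3214.

0.321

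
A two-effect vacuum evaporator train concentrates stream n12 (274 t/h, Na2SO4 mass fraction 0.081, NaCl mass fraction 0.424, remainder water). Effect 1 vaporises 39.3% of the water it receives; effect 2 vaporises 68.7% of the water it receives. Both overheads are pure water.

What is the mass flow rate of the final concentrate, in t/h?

164.1 t/h

water in feed = 274×0.495 = 135.63 t/h.
After stage 1: water left = (1−0.393)×135.63 = 82.327; stream total = 220.7 t/h.
After stage 2: water left = (1−0.687)×82.327 = 25.768; final concentrate = 164.14 t/h.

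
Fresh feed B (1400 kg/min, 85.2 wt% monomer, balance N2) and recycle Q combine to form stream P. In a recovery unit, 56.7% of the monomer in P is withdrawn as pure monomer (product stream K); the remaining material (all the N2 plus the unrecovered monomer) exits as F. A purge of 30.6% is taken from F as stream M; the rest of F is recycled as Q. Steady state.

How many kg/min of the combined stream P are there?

2382 kg/min

N2 enters only via B and leaves only via the purge: 1400×0.148 = 0.306×(N2 in F), and the recovery unit passes all N2, so N2 in P = N2 in F = 677.12 kg/min.
monomer in P: m_A = 1400×0.852 + (1−0.306)·(1−0.567)·m_A, so m_A = 1192.8/0.6995 = 1705.2 kg/min.
P = 1705.2 + 677.12 = 2382.3 kg/min.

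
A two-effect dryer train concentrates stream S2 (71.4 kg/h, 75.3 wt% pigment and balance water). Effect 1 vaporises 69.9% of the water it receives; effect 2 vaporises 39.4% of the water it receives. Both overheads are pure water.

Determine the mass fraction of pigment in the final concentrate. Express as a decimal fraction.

0.9435

water in feed = 71.4×0.247 = 17.636 kg/h.
After stage 1: water left = (1−0.699)×17.636 = 5.3084; stream total = 59.073 kg/h.
After stage 2: water left = (1−0.394)×5.3084 = 3.2169; final concentrate = 56.981 kg/h.
pigment fraction = 53.764/56.981 = 0.9435.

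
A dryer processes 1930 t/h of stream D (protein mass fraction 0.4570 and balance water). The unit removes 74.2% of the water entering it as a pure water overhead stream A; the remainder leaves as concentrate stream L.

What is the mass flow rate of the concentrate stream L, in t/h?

1152 t/h

water entering = 1930×0.543 = 1048 t/h; overhead removed = 0.742×1048 = 777.61 t/h.
Concentrate = 1930 − 777.61 = 1152.4 t/h.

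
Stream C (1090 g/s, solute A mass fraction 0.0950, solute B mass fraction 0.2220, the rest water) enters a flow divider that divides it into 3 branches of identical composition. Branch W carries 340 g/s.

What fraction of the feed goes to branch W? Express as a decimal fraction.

0.312

Fraction to W = 340/1090 = 0.3119.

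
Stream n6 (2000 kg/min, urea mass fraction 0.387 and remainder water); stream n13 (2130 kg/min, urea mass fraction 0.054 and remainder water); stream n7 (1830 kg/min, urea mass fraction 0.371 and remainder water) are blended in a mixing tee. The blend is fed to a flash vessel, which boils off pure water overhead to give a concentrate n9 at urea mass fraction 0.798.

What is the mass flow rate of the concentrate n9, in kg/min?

1965 kg/min

urea entering = 2000×0.387 + 2130×0.054 + 1830×0.371 = 1568 kg/min.
All urea reports to n9, so n9 = 1568/0.798 = 1964.8 kg/min.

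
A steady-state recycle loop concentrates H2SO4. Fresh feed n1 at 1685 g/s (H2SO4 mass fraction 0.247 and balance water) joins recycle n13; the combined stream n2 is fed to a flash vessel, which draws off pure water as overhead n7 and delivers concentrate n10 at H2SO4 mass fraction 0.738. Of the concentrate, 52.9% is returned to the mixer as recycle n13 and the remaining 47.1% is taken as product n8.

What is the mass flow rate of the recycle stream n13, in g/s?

633.4 g/s

Overall H2SO4 balance (none leaves overhead): H2SO4 in fresh feed = H2SO4 in product, i.e. 1685×0.247 = (1−0.529)·n10·0.738.
n10 = 416.19/(0.738×0.471) = 1197.3 g/s.
Recycle n13 = 0.529×1197.3 = 633.4 g/s.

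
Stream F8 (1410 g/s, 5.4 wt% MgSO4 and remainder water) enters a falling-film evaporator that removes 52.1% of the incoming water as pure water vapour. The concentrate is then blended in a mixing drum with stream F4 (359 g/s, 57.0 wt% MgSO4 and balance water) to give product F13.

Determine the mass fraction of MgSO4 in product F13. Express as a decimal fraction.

Vapour removed = 0.521×0.946×1410 = 694.94 g/s; concentrate = 715.06 g/s.
MgSO4 reaching the mixer = 76.14 (from concentrate) + 359×0.570 = 280.77 g/s.
Product flow = 715.06 + 359 = 1074.1 g/s; MgSO4 fraction = 0.261.

0.261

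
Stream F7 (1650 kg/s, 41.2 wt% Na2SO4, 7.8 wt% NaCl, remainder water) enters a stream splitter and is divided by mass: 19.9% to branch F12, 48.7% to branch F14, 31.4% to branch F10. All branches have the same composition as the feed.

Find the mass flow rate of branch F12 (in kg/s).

328.4 kg/s

Branch F12 flow = 0.199×1650 = 328.35 kg/s.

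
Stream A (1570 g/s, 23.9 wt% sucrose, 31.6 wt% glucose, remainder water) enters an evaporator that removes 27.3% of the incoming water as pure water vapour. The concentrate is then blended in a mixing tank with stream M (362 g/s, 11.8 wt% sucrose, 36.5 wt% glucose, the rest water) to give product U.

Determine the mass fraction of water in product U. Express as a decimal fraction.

0.3992

Vapour removed = 0.273×0.445×1570 = 190.73 g/s; concentrate = 1379.3 g/s.
water reaching the mixer = 507.92 (from concentrate) + 362×0.517 = 695.07 g/s.
Product flow = 1379.3 + 362 = 1741.3 g/s; water fraction = 0.3992.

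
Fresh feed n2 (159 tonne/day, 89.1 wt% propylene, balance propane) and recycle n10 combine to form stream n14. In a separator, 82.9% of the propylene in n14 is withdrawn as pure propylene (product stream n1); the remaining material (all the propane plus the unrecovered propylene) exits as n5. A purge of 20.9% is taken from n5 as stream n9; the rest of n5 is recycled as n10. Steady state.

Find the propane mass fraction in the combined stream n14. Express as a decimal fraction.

propane enters only via n2 and leaves only via the purge: 159×0.109 = 0.209×(propane in n5), and the separator passes all propane, so propane in n14 = propane in n5 = 82.923 tonne/day.
propylene in n14: m_A = 159×0.891 + (1−0.209)·(1−0.829)·m_A, so m_A = 141.67/0.8647 = 163.83 tonne/day.
n14 = 163.83 + 82.923 = 246.75 tonne/day.
propane fraction in n14 = 82.923/246.75 = 0.336.

0.336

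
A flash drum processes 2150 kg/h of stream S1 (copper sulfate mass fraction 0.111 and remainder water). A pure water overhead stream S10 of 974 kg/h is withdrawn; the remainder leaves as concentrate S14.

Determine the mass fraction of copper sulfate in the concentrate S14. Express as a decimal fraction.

copper sulfate is not removed: 2150×0.111 = 238.65 kg/h of copper sulfate enters S14.
Concentrate = 2150 − 974 = 1176 kg/h.
Mass fraction = 238.65/1176 = 0.203.

0.203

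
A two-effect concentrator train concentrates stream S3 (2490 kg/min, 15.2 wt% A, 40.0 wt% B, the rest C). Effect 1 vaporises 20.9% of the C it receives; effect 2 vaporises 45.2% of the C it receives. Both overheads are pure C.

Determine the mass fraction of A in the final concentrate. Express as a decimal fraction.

C in feed = 2490×0.448 = 1115.5 kg/min.
After stage 1: C left = (1−0.209)×1115.5 = 882.38; stream total = 2256.9 kg/min.
After stage 2: C left = (1−0.452)×882.38 = 483.54; final concentrate = 1858 kg/min.
A fraction = 378.48/1858 = 0.2037.

0.2037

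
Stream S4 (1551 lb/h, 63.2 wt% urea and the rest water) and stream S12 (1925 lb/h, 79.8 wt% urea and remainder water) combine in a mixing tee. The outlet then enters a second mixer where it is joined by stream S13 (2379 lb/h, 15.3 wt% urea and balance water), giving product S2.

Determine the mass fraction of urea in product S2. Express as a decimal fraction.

Overall, product flow = 5855 lb/h.
urea in = 1551×0.632 + 1925×0.798 + 2379×0.153 = 2880.4 lb/h.
urea fraction in S2 = 0.4920.

0.4920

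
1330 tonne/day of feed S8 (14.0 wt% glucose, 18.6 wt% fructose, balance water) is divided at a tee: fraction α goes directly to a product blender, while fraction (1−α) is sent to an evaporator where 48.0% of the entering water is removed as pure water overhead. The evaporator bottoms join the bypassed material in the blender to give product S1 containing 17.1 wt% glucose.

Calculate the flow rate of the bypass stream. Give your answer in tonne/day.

All 1330×0.140 = 186.2 tonne/day of glucose reaches S1, so S1 = 186.2/0.171 = 1088.9 tonne/day and vapour = 241.11 tonne/day.
The evaporator receives (1−α)·1330 of feed at 0.674 water and removes 0.480 of that water:
0.480×0.674×(1−α)×1330 = 241.11
(1−α) = 241.11/430.28 = 0.5604;  α = 0.4396.
Bypass flow = 0.4396×1330 = 584.73 tonne/day.

584.7 tonne/day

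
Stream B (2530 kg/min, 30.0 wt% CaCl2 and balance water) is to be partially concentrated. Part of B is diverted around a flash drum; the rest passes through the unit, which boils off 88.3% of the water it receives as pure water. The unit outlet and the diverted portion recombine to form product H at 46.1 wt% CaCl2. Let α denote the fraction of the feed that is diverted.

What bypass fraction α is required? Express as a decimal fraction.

All 2530×0.300 = 759 kg/min of CaCl2 reaches H, so H = 759/0.461 = 1646.4 kg/min and vapour = 883.58 kg/min.
The evaporator receives (1−α)·2530 of feed at 0.700 water and removes 0.883 of that water:
0.883×0.700×(1−α)×2530 = 883.58
(1−α) = 883.58/1563.8 = 0.5650;  α = 0.4350.

0.435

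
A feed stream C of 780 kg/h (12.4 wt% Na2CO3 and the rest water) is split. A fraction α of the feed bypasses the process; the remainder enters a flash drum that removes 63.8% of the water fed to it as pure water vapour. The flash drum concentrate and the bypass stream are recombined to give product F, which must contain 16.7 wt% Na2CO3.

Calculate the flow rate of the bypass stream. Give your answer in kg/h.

420.6 kg/h

All 780×0.124 = 96.72 kg/h of Na2CO3 reaches F, so F = 96.72/0.167 = 579.16 kg/h and vapour = 200.84 kg/h.
The evaporator receives (1−α)·780 of feed at 0.876 water and removes 0.638 of that water:
0.638×0.876×(1−α)×780 = 200.84
(1−α) = 200.84/435.93 = 0.4607;  α = 0.5393.
Bypass flow = 0.5393×780 = 420.65 kg/h.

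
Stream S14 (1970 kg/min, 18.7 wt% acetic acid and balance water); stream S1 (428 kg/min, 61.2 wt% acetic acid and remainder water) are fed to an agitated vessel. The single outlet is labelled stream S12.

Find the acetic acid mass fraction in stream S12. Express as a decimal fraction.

0.263

Total flow out = 1970 + 428 = 2398 kg/min.
acetic acid in = 1970×0.187 + 428×0.612 = 630.33 kg/min.
acetic acid mass fraction in S12 = 630.33/2398 = 0.263.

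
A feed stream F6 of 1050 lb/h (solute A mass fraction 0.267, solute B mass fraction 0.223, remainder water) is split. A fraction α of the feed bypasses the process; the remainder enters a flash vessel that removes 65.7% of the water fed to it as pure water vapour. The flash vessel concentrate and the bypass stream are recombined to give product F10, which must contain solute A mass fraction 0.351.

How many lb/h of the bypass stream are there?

All 1050×0.267 = 280.35 lb/h of solute A reaches F10, so F10 = 280.35/0.351 = 798.72 lb/h and vapour = 251.28 lb/h.
The evaporator receives (1−α)·1050 of feed at 0.510 water and removes 0.657 of that water:
0.657×0.510×(1−α)×1050 = 251.28
(1−α) = 251.28/351.82 = 0.7142;  α = 0.2858.
Bypass flow = 0.2858×1050 = 300.06 lb/h.

300.1 lb/h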